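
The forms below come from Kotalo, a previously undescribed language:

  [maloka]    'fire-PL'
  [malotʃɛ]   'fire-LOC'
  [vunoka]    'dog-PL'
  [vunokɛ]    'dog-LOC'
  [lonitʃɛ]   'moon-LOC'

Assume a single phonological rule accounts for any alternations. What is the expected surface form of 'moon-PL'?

In [maloka] and [malotʃɛ] the final segment of 'fire' alternates: [k] ~ [tʃ].
Compare 'dog', with invariant [k] in [vunoka] and [vunokɛ]: an analysis with underlying /k/ and a rule producing [tʃ] before the LOC suffix would wrongly predict alternation here too.
Therefore /tʃ/ is basic and [k] is derived by depalatalization (palato-alveolar /tʃ/ becomes [k] when no front vowel follows).
The one attested form of 'moon', [lonitʃɛ], shows underlying /lonitʃ/. Applying the same rule when no front vowel follows gives [lonika].

[lonika]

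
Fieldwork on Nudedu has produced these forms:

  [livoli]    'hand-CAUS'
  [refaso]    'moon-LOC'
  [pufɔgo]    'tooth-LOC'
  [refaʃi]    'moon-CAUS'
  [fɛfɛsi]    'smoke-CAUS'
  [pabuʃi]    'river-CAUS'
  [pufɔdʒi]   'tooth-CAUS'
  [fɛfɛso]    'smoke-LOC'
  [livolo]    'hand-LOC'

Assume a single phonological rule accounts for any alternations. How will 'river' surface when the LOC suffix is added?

[pabuso]

The root 'moon' surfaces as [refaso] and [refaʃi], with a stem-final [s] ~ [ʃ] alternation.
If /s/ were underlying and a rule turned it into [ʃ] before the CAUS suffix, 'smoke' would also alternate; but it has [s] in both [fɛfɛso] and [fɛfɛsi].
The alternation reflects depalatalization: palato-alveolar /dʒ/ and /ʃ/ become [g] and [s] when no front vowel follows. /ʃ/ is underlying.
From [pabuʃi] the stem 'river' is /pabuʃ/; when no front vowel follows this yields [pabuso].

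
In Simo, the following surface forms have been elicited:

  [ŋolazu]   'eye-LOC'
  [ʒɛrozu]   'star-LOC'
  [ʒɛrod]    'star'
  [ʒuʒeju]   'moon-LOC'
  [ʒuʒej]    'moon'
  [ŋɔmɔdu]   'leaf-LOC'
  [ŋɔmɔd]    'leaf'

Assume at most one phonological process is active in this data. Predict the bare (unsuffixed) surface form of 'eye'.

[ŋolad]

'star' shows [z] ~ [d] at the end of the stem ([ʒɛrozu] vs [ʒɛrod]).
The stem 'leaf' ([ŋɔmɔdu], [ŋɔmɔd]) shows [d] unchanged in both environments, so [d] cannot be basic with [z] derived before the LOC suffix.
The alternation reflects word-final hardening: voiced fricatives become stops word-finally. /z/ is underlying.
The one attested form of 'eye', [ŋolazu], shows underlying /ŋolaz/. Applying the same rule word-finally gives [ŋolad].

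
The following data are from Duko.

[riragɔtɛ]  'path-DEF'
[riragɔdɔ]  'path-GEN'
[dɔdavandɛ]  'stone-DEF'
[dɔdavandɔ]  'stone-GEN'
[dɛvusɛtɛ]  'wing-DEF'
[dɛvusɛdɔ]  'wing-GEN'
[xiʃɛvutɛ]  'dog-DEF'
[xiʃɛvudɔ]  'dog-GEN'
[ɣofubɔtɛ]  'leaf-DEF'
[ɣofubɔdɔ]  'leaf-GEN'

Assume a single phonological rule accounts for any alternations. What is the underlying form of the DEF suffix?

The DEF suffix surfaces as [-dɛ] and [-tɛ], depending on the final segment of the stem.
By contrast the GEN suffix keeps its initial [d] throughout — that segment must be underlying.
The DEF suffix is therefore /-tɛ/ underlyingly, with post-nasal voicing: voiceless stops become voiced after a nasal.

/-tɛ/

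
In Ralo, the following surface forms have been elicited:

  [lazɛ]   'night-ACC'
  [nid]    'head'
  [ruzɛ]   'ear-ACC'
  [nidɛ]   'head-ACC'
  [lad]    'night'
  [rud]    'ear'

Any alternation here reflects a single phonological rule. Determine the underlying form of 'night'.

/laz/

The stem for 'night' ends in [d] in [lad] but [z] in [lazɛ].
Compare 'head', with invariant [d] in [nid] and [nidɛ]: an analysis with underlying /d/ and a rule producing [z] before the ACC suffix would wrongly predict alternation here too.
So /z/ is underlying, and a rule of word-final hardening — voiced fricatives become stops word-finally — gives [d].
Hence 'night' is /laz/ underlyingly.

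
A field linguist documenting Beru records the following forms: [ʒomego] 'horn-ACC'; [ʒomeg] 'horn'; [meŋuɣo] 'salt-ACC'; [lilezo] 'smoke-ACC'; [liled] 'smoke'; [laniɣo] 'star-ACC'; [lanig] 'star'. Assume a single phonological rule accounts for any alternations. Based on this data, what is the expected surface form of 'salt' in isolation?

[meŋug]

In [laniɣo] and [lanig] the final segment of 'star' alternates: [ɣ] ~ [g].
Compare 'horn', with invariant [g] in [ʒomego] and [ʒomeg]: an analysis with underlying /g/ and a rule producing [ɣ] before the ACC suffix would wrongly predict alternation here too.
Therefore /ɣ/ is basic and [g] is derived by word-final hardening (voiced fricatives become stops word-finally).
From [meŋuɣo] the stem 'salt' is /meŋuɣ/; word-finally this yields [meŋug].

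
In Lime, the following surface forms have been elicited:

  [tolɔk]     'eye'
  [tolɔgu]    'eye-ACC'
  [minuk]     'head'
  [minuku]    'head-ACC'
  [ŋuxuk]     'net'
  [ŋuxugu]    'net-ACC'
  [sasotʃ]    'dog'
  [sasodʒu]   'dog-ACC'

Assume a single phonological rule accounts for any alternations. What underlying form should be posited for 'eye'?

/tolɔg/

In [tolɔk] and [tolɔgu] the final segment of 'eye' alternates: [k] ~ [g].
Compare 'head', with invariant [k] in [minuk] and [minuku]: an analysis with underlying /k/ and a rule producing [g] before the ACC suffix would wrongly predict alternation here too.
The alternation reflects word-final obstruent devoicing: voiced obstruents become voiceless word-finally. /g/ is underlying.
The underlying form of 'eye' is therefore /tolɔg/.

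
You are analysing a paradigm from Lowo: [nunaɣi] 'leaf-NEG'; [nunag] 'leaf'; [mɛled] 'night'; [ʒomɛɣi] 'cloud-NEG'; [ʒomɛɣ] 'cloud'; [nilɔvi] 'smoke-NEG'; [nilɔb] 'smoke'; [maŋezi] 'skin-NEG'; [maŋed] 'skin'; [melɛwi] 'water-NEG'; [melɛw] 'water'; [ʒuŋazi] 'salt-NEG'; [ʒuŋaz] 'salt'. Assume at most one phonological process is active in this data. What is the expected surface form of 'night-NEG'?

[mɛlezi]

The stem for 'skin' ends in [z] in [maŋezi] but [d] in [maŋed].
The stem 'salt' ([ʒuŋazi], [ʒuŋaz]) shows [z] unchanged in both environments, so [z] cannot be basic with [d] derived in isolation.
The underlying segment must be /d/; voiced stops become fricatives between vowels, yielding [z] there.
From [mɛled] the stem 'night' is /mɛled/; between vowels this yields [mɛlezi].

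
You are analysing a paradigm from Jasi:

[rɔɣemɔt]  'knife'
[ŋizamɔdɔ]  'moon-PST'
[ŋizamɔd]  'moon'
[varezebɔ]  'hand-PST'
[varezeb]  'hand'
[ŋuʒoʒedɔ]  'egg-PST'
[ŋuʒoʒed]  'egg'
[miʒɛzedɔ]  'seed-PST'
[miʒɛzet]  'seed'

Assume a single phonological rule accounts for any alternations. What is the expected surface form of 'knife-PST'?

The stem for 'seed' ends in [d] in [miʒɛzedɔ] but [t] in [miʒɛzet].
But 'moon' keeps [d] in both environments ([ŋizamɔdɔ], [ŋizamɔd]), so there is no rule changing /d/ to [t] in isolation.
The underlying segment must be /t/; voiceless stops become voiced between vowels, yielding [d] there.
The one attested form of 'knife', [rɔɣemɔt], shows underlying /rɔɣemɔt/. Applying the same rule between vowels gives [rɔɣemɔdɔ].

[rɔɣemɔdɔ]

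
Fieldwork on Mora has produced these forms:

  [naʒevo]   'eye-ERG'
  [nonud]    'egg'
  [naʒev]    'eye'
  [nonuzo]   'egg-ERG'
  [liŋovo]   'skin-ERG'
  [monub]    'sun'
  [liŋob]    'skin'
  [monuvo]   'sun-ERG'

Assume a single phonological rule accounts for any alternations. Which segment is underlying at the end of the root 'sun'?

'sun' shows [b] ~ [v] at the end of the stem ([monub] vs [monuvo]).
If /v/ were underlying and a rule turned it into [b] in isolation, 'eye' would also alternate; but it has [v] in both [naʒev] and [naʒevo].
So /b/ is underlying, and a rule of intervocalic spirantization — voiced stops become fricatives between vowels — gives [v].

/b/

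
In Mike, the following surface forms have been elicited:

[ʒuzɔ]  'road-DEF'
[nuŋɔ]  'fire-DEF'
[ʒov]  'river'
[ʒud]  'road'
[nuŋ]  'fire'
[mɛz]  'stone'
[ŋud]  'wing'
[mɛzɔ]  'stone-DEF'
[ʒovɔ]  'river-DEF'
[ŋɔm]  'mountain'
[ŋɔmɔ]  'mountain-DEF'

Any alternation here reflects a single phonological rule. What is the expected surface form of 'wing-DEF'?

The stem for 'road' ends in [d] in [ʒud] but [z] in [ʒuzɔ].
Compare 'stone', with invariant [z] in [mɛz] and [mɛzɔ]: an analysis with underlying /z/ and a rule producing [d] in isolation would wrongly predict alternation here too.
The alternation reflects intervocalic spirantization: voiced stops become fricatives between vowels. /d/ is underlying.
From [ŋud] the stem 'wing' is /ŋud/; between vowels this yields [ŋuzɔ].

[ŋuzɔ]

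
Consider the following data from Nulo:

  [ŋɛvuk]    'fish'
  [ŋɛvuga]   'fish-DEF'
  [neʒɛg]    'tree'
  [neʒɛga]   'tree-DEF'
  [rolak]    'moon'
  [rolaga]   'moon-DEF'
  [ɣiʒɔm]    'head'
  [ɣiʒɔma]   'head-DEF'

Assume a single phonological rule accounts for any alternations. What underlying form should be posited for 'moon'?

In [rolak] and [rolaga] the final segment of 'moon' alternates: [k] ~ [g].
But 'tree' keeps [g] in both environments ([neʒɛg], [neʒɛga]), so there is no rule changing /g/ to [k] in isolation.
The alternation reflects intervocalic voicing: voiceless stops become voiced between vowels. /k/ is underlying.

/rolak/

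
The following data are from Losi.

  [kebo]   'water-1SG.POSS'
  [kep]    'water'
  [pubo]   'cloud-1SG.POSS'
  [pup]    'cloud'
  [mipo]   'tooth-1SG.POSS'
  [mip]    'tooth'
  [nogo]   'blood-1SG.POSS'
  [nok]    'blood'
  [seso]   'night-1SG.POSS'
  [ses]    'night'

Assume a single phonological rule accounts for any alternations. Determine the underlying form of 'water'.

/keb/

The stem for 'water' ends in [b] in [kebo] but [p] in [kep].
Compare 'tooth', with invariant [p] in [mipo] and [mip]: an analysis with underlying /p/ and a rule producing [b] before the 1SG.POSS suffix would wrongly predict alternation here too.
So /b/ is underlying, and a rule of word-final obstruent devoicing — voiced obstruents become voiceless word-finally — gives [p].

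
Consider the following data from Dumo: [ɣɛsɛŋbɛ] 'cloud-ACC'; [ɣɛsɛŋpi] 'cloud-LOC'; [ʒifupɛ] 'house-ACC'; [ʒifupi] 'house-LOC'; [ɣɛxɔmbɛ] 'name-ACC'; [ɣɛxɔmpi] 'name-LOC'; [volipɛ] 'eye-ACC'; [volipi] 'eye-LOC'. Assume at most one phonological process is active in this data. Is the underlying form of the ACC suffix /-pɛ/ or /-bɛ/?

The ACC suffix surfaces as [-bɛ] and [-pɛ], depending on the final segment of the stem.
By contrast the LOC suffix keeps its initial [p] throughout — that segment must be underlying.
So the underlying form is /-bɛ/, and voiced stops become voiceless after a vowel.

/-bɛ/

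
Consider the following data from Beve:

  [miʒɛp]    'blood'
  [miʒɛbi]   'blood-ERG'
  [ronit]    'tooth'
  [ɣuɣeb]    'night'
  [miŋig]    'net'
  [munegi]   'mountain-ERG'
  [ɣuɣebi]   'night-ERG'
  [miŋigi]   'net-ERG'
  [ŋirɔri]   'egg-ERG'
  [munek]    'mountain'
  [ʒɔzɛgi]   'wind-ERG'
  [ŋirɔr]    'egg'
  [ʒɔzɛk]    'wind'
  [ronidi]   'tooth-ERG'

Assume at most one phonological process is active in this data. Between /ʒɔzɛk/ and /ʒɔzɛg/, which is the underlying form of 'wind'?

/ʒɔzɛk/

In [ʒɔzɛgi] and [ʒɔzɛk] the final segment of 'wind' alternates: [g] ~ [k].
The stem 'net' ([miŋigi], [miŋig]) shows [g] unchanged in both environments, so [g] cannot be basic with [k] derived in isolation.
The alternation reflects intervocalic voicing: voiceless stops become voiced between vowels. /k/ is underlying.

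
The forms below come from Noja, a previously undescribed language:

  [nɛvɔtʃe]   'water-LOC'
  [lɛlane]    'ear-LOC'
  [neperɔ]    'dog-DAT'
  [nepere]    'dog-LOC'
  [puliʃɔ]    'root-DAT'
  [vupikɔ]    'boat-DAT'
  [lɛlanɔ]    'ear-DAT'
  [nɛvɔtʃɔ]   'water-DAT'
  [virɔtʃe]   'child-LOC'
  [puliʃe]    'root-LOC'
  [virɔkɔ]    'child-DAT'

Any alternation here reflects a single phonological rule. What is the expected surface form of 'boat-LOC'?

[vupitʃe]

In [virɔtʃe] and [virɔkɔ] the final segment of 'child' alternates: [tʃ] ~ [k].
But 'water' keeps [tʃ] in both environments ([nɛvɔtʃe], [nɛvɔtʃɔ]), so there is no rule changing /tʃ/ to [k] before the DAT suffix.
The underlying segment must be /k/; /k/ becomes palato-alveolar [tʃ] before a front vowel, yielding [tʃ] there.
From [vupikɔ] the stem 'boat' is /vupik/; before a front vowel this yields [vupitʃe].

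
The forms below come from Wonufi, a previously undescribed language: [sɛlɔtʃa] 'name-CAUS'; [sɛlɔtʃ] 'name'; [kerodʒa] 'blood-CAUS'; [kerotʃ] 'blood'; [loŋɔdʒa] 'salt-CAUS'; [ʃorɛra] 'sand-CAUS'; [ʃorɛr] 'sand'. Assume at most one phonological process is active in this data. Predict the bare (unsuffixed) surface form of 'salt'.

The root 'blood' surfaces as [kerodʒa] and [kerotʃ], with a stem-final [dʒ] ~ [tʃ] alternation.
If /tʃ/ were underlying and a rule turned it into [dʒ] before the CAUS suffix, 'name' would also alternate; but it has [tʃ] in both [sɛlɔtʃa] and [sɛlɔtʃ].
Therefore /dʒ/ is basic and [tʃ] is derived by word-final obstruent devoicing (voiced obstruents become voiceless word-finally).
The one attested form of 'salt', [loŋɔdʒa], shows underlying /loŋɔdʒ/. Applying the same rule word-finally gives [loŋɔtʃ].

[loŋɔtʃ]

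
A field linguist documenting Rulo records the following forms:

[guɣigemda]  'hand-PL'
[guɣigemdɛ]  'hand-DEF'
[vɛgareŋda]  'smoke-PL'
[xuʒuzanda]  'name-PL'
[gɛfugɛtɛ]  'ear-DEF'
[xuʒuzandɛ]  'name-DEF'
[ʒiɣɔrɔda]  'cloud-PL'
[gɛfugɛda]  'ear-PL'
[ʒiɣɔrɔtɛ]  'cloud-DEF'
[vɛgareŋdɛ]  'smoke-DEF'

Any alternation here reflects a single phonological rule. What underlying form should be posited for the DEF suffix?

/-tɛ/

The DEF suffix surfaces as [-dɛ] and [-tɛ], depending on the final segment of the stem.
By contrast the PL suffix keeps its initial [d] throughout — that segment must be underlying.
So the underlying form is /-tɛ/, and voiceless stops become voiced after a nasal.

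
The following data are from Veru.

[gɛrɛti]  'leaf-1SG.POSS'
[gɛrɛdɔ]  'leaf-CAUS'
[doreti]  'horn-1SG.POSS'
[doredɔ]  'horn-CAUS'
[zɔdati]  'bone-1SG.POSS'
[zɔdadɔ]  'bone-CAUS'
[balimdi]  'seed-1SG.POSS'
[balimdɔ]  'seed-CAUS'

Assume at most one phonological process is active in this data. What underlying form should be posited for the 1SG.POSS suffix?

/-ti/

The 1SG.POSS suffix surfaces as [-di] and [-ti], depending on the final segment of the stem.
The CAUS suffix, which begins with [d], is invariant after every stem; so [d] is not altered by any rule here.
The 1SG.POSS suffix is therefore /-ti/ underlyingly, with post-nasal voicing: voiceless stops become voiced after a nasal.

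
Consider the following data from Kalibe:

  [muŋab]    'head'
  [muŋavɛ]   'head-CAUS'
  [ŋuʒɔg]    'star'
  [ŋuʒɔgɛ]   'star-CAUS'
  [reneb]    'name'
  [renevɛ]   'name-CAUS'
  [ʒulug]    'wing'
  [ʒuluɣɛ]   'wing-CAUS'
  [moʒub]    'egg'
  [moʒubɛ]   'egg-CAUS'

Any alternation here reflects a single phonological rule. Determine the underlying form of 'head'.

/muŋav/

The root 'head' surfaces as [muŋab] and [muŋavɛ], with a stem-final [b] ~ [v] alternation.
The stem 'egg' ([moʒub], [moʒubɛ]) shows [b] unchanged in both environments, so [b] cannot be basic with [v] derived before the CAUS suffix.
Therefore /v/ is basic and [b] is derived by word-final hardening (voiced fricatives become stops word-finally).
So 'head' = /muŋav/.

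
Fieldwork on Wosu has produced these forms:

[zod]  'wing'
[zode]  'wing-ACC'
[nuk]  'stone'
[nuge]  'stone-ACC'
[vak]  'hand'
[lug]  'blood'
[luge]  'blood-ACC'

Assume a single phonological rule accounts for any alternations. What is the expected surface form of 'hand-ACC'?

In [nuk] and [nuge] the final segment of 'stone' alternates: [k] ~ [g].
But 'blood' keeps [g] in both environments ([lug], [luge]), so there is no rule changing /g/ to [k] in isolation.
So /k/ is underlying, and a rule of intervocalic voicing — voiceless stops become voiced between vowels — gives [g].
From [vak] the stem 'hand' is /vak/; between vowels this yields [vage].

[vage]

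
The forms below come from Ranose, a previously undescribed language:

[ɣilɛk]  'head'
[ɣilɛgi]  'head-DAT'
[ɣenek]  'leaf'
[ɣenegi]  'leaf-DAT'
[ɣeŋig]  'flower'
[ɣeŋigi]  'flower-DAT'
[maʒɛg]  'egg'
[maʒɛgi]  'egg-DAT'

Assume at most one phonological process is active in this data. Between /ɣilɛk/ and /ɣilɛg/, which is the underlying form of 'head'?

/ɣilɛk/

In [ɣilɛk] and [ɣilɛgi] the final segment of 'head' alternates: [k] ~ [g].
But 'egg' keeps [g] in both environments ([maʒɛg], [maʒɛgi]), so there is no rule changing /g/ to [k] in isolation.
The alternation reflects intervocalic voicing: voiceless stops become voiced between vowels. /k/ is underlying.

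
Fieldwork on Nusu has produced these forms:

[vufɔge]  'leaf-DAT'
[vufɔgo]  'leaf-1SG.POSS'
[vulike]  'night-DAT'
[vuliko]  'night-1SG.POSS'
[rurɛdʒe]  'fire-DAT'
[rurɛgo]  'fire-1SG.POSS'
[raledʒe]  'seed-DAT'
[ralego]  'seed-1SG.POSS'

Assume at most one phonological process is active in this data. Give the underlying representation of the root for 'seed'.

/raledʒ/

In [raledʒe] and [ralego] the final segment of 'seed' alternates: [dʒ] ~ [g].
The stem 'leaf' ([vufɔge], [vufɔgo]) shows [g] unchanged in both environments, so [g] cannot be basic with [dʒ] derived before the DAT suffix.
Therefore /dʒ/ is basic and [g] is derived by depalatalization (palato-alveolar /dʒ/ becomes [g] when no front vowel follows).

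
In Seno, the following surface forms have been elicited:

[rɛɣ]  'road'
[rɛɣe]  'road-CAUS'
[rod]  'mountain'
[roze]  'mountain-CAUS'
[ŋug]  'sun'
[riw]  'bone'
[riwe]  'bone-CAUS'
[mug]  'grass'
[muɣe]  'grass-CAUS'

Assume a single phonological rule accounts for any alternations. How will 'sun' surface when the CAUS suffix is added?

[ŋuɣe]

'grass' shows [g] ~ [ɣ] at the end of the stem ([mug] vs [muɣe]).
If /ɣ/ were underlying and a rule turned it into [g] in isolation, 'road' would also alternate; but it has [ɣ] in both [rɛɣ] and [rɛɣe].
The alternation reflects intervocalic spirantization: voiced stops become fricatives between vowels. /g/ is underlying.
From [ŋug] the stem 'sun' is /ŋug/; between vowels this yields [ŋuɣe].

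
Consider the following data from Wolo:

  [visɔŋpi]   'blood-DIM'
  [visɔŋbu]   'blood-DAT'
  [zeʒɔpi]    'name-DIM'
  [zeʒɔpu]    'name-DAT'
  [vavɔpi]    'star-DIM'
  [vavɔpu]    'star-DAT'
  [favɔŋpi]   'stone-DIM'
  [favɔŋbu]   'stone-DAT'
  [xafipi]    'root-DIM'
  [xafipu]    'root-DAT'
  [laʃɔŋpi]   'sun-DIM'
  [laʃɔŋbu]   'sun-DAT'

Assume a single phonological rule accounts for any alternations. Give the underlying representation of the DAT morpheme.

/-bu/

The DAT morpheme has two allomorphs, [-bu] and [-pu].
The DIM suffix, which begins with [p], is invariant after every stem; so [p] is not altered by any rule here.
The DAT suffix is therefore /-bu/ underlyingly, with post-vocalic devoicing: voiced stops become voiceless after a vowel.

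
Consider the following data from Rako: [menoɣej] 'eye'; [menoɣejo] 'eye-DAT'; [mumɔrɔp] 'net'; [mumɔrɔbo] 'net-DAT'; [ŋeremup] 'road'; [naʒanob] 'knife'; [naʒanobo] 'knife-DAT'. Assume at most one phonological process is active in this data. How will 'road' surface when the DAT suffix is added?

[ŋeremubo]

The root 'net' surfaces as [mumɔrɔp] and [mumɔrɔbo], with a stem-final [p] ~ [b] alternation.
If /b/ were underlying and a rule turned it into [p] in isolation, 'knife' would also alternate; but it has [b] in both [naʒanob] and [naʒanobo].
Therefore /p/ is basic and [b] is derived by intervocalic voicing (voiceless stops become voiced between vowels).
The one attested form of 'road', [ŋeremup], shows underlying /ŋeremup/. Applying the same rule between vowels gives [ŋeremubo].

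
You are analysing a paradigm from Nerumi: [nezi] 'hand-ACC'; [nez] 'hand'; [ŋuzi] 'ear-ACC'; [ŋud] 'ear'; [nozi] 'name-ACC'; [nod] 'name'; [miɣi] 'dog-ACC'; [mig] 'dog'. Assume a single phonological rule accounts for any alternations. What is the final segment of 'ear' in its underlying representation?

/d/

The root 'ear' surfaces as [ŋuzi] and [ŋud], with a stem-final [z] ~ [d] alternation.
If /z/ were underlying and a rule turned it into [d] in isolation, 'hand' would also alternate; but it has [z] in both [nezi] and [nez].
Therefore /d/ is basic and [z] is derived by intervocalic spirantization (voiced stops become fricatives between vowels).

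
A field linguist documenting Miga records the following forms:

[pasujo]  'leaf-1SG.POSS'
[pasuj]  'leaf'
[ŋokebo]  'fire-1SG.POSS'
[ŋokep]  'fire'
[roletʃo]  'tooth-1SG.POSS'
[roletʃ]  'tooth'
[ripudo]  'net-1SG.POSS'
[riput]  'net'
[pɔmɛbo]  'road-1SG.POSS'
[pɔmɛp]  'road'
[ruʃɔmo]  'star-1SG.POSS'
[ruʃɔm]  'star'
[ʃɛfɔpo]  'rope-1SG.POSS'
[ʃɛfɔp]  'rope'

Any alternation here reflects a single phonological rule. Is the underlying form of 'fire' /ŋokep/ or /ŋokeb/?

'fire' shows [b] ~ [p] at the end of the stem ([ŋokebo] vs [ŋokep]).
But 'rope' keeps [p] in both environments ([ʃɛfɔpo], [ʃɛfɔp]), so there is no rule changing /p/ to [b] before the 1SG.POSS suffix.
Therefore /b/ is basic and [p] is derived by word-final obstruent devoicing (voiced obstruents become voiceless word-finally).

/ŋokeb/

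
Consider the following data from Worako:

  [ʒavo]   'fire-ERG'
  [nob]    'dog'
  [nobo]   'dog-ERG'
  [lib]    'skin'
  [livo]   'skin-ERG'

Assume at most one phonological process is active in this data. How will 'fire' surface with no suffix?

'skin' shows [b] ~ [v] at the end of the stem ([lib] vs [livo]).
If /b/ were underlying and a rule turned it into [v] before the ERG suffix, 'dog' would also alternate; but it has [b] in both [nob] and [nobo].
The underlying segment must be /v/; voiced fricatives become stops word-finally, yielding [b] there.
The one attested form of 'fire', [ʒavo], shows underlying /ʒav/. Applying the same rule word-finally gives [ʒab].

[ʒab]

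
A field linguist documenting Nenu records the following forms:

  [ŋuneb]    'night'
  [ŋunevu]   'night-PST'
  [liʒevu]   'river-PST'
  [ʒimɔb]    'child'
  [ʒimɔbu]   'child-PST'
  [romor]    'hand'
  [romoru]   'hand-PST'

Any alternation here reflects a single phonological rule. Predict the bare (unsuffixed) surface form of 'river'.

[liʒeb]

The stem for 'night' ends in [b] in [ŋuneb] but [v] in [ŋunevu].
But 'child' keeps [b] in both environments ([ʒimɔb], [ʒimɔbu]), so there is no rule changing /b/ to [v] before the PST suffix.
The alternation reflects word-final hardening: voiced fricatives become stops word-finally. /v/ is underlying.
The one attested form of 'river', [liʒevu], shows underlying /liʒev/. Applying the same rule word-finally gives [liʒeb].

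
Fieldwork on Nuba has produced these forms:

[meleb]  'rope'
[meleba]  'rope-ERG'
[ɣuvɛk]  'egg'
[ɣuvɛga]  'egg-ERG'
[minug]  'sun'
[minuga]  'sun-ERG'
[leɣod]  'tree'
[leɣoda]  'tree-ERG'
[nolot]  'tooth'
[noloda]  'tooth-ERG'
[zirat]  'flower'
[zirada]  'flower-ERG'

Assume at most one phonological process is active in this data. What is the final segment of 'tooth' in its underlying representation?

'tooth' shows [t] ~ [d] at the end of the stem ([nolot] vs [noloda]).
If /d/ were underlying and a rule turned it into [t] in isolation, 'tree' would also alternate; but it has [d] in both [leɣod] and [leɣoda].
The alternation reflects intervocalic voicing: voiceless stops become voiced between vowels. /t/ is underlying.

/t/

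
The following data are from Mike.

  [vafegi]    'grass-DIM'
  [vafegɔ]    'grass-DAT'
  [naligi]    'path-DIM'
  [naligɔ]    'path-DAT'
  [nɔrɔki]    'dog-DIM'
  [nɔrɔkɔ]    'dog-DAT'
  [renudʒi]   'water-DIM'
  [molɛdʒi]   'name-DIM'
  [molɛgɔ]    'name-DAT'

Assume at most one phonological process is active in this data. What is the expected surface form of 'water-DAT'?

In [molɛdʒi] and [molɛgɔ] the final segment of 'name' alternates: [dʒ] ~ [g].
Compare 'path', with invariant [g] in [naligi] and [naligɔ]: an analysis with underlying /g/ and a rule producing [dʒ] before the DIM suffix would wrongly predict alternation here too.
Therefore /dʒ/ is basic and [g] is derived by depalatalization (palato-alveolar /dʒ/ becomes [g] when no front vowel follows).
From [renudʒi] the stem 'water' is /renudʒ/; when no front vowel follows this yields [renugɔ].

[renugɔ]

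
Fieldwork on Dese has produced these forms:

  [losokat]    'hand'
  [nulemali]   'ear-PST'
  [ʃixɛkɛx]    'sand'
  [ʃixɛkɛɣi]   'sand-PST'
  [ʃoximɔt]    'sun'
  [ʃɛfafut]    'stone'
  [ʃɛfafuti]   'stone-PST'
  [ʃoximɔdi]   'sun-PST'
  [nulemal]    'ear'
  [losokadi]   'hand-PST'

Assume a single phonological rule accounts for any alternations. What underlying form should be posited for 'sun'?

/ʃoximɔd/

In [ʃoximɔt] and [ʃoximɔdi] the final segment of 'sun' alternates: [t] ~ [d].
If /t/ were underlying and a rule turned it into [d] before the PST suffix, 'stone' would also alternate; but it has [t] in both [ʃɛfafut] and [ʃɛfafuti].
Therefore /d/ is basic and [t] is derived by word-final obstruent devoicing (voiced obstruents become voiceless word-finally).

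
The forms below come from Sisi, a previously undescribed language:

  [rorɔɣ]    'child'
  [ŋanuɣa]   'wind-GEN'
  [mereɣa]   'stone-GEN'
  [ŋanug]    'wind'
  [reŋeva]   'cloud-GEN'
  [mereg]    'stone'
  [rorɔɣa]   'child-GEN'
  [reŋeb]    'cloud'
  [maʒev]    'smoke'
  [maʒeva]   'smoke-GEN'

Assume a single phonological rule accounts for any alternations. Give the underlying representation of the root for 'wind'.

'wind' shows [ɣ] ~ [g] at the end of the stem ([ŋanuɣa] vs [ŋanug]).
But 'child' keeps [ɣ] in both environments ([rorɔɣa], [rorɔɣ]), so there is no rule changing /ɣ/ to [g] in isolation.
The alternation reflects intervocalic spirantization: voiced stops become fricatives between vowels. /g/ is underlying.

/ŋanug/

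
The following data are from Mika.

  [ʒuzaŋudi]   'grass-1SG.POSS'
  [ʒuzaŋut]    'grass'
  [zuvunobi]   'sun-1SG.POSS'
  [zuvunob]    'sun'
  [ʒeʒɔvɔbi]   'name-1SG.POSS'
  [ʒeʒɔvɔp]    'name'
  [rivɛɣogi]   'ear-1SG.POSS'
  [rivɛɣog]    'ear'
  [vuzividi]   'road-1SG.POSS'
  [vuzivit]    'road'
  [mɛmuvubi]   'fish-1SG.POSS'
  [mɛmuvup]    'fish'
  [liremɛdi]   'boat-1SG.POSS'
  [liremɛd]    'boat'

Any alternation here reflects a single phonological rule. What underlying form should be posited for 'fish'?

The stem for 'fish' ends in [b] in [mɛmuvubi] but [p] in [mɛmuvup].
If /b/ were underlying and a rule turned it into [p] in isolation, 'sun' would also alternate; but it has [b] in both [zuvunobi] and [zuvunob].
Therefore /p/ is basic and [b] is derived by intervocalic voicing (voiceless stops become voiced between vowels).
Hence 'fish' is /mɛmuvup/ underlyingly.

/mɛmuvup/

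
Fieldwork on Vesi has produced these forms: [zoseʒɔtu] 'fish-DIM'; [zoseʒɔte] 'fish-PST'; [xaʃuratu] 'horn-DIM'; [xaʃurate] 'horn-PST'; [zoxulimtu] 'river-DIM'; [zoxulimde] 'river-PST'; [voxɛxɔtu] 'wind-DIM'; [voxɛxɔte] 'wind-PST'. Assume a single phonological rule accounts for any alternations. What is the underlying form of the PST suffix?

/-de/

The PST suffix surfaces as [-de] and [-te], depending on the final segment of the stem.
By contrast the DIM suffix keeps its initial [t] throughout — that segment must be underlying.
The PST suffix is therefore /-de/ underlyingly, with post-vocalic devoicing: voiced stops become voiceless after a vowel.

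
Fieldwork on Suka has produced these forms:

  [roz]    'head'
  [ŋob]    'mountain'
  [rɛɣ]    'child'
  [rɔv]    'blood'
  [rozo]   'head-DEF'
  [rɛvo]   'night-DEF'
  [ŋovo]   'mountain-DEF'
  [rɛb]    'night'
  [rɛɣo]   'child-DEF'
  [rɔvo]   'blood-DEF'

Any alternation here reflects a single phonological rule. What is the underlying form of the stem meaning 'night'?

/rɛb/

The stem for 'night' ends in [v] in [rɛvo] but [b] in [rɛb].
If /v/ were underlying and a rule turned it into [b] in isolation, 'blood' would also alternate; but it has [v] in both [rɔvo] and [rɔv].
The alternation reflects intervocalic spirantization: voiced stops become fricatives between vowels. /b/ is underlying.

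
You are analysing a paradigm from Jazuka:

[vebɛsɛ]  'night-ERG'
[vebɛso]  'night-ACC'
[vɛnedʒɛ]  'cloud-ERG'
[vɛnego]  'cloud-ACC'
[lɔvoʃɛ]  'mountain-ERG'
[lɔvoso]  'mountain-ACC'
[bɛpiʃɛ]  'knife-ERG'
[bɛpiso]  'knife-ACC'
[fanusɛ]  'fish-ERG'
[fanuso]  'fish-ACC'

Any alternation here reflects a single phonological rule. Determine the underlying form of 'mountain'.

'mountain' shows [ʃ] ~ [s] at the end of the stem ([lɔvoʃɛ] vs [lɔvoso]).
Compare 'fish', with invariant [s] in [fanusɛ] and [fanuso]: an analysis with underlying /s/ and a rule producing [ʃ] before the ERG suffix would wrongly predict alternation here too.
The alternation reflects depalatalization: palato-alveolar /dʒ/ and /ʃ/ become [g] and [s] when no front vowel follows. /ʃ/ is underlying.

/lɔvoʃ/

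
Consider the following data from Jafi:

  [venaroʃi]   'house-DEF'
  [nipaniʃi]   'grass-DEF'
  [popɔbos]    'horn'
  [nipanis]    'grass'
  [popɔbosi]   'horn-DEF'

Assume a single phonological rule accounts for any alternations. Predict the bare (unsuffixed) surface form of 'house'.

In [nipanis] and [nipaniʃi] the final segment of 'grass' alternates: [s] ~ [ʃ].
The stem 'horn' ([popɔbos], [popɔbosi]) shows [s] unchanged in both environments, so [s] cannot be basic with [ʃ] derived before the DEF suffix.
The underlying segment must be /ʃ/; palato-alveolar /ʃ/ becomes [s] when no front vowel follows, yielding [s] there.
From [venaroʃi] the stem 'house' is /venaroʃ/; when no front vowel follows this yields [venaros].

[venaros]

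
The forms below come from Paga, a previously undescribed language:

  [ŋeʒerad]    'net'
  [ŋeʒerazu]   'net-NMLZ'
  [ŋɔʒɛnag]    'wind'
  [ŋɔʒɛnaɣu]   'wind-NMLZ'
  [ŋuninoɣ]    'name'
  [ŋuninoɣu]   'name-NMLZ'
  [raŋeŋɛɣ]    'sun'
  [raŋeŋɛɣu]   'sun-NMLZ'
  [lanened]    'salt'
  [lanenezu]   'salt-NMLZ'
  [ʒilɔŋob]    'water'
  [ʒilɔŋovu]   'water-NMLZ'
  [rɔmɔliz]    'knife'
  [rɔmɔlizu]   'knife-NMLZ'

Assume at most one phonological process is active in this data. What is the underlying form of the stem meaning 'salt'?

/lanened/

In [lanened] and [lanenezu] the final segment of 'salt' alternates: [d] ~ [z].
But 'knife' keeps [z] in both environments ([rɔmɔliz], [rɔmɔlizu]), so there is no rule changing /z/ to [d] in isolation.
So /d/ is underlying, and a rule of intervocalic spirantization — voiced stops become fricatives between vowels — gives [z].
So 'salt' = /lanened/.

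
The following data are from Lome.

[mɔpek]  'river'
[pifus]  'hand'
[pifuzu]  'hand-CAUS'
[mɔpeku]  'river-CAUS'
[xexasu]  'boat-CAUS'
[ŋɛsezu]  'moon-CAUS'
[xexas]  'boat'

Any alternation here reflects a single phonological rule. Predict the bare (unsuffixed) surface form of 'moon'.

'hand' shows [s] ~ [z] at the end of the stem ([pifus] vs [pifuzu]).
If /s/ were underlying and a rule turned it into [z] before the CAUS suffix, 'boat' would also alternate; but it has [s] in both [xexas] and [xexasu].
So /z/ is underlying, and a rule of word-final obstruent devoicing — voiced obstruents become voiceless word-finally — gives [s].
From [ŋɛsezu] the stem 'moon' is /ŋɛsez/; word-finally this yields [ŋɛses].

[ŋɛses]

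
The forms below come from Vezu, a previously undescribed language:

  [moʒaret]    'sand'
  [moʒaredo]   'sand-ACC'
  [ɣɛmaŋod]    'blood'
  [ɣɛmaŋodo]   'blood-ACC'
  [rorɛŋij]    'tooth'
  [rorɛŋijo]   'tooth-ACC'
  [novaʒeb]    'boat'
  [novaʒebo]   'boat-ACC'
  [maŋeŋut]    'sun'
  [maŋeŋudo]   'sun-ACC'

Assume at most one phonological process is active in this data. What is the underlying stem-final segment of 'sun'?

The root 'sun' surfaces as [maŋeŋut] and [maŋeŋudo], with a stem-final [t] ~ [d] alternation.
The stem 'blood' ([ɣɛmaŋod], [ɣɛmaŋodo]) shows [d] unchanged in both environments, so [d] cannot be basic with [t] derived in isolation.
Therefore /t/ is basic and [d] is derived by intervocalic voicing (voiceless stops become voiced between vowels).

/t/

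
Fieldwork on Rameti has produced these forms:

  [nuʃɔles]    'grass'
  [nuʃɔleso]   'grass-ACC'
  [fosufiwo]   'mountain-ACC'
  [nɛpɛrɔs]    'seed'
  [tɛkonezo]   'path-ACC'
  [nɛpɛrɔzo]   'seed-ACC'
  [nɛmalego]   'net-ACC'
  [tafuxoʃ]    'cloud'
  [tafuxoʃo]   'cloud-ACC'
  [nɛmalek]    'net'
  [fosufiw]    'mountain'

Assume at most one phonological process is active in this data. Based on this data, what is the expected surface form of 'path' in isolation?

In [nɛpɛrɔzo] and [nɛpɛrɔs] the final segment of 'seed' alternates: [z] ~ [s].
But 'grass' keeps [s] in both environments ([nuʃɔleso], [nuʃɔles]), so there is no rule changing /s/ to [z] before the ACC suffix.
The underlying segment must be /z/; voiced obstruents become voiceless word-finally, yielding [s] there.
From [tɛkonezo] the stem 'path' is /tɛkonez/; word-finally this yields [tɛkones].

[tɛkones]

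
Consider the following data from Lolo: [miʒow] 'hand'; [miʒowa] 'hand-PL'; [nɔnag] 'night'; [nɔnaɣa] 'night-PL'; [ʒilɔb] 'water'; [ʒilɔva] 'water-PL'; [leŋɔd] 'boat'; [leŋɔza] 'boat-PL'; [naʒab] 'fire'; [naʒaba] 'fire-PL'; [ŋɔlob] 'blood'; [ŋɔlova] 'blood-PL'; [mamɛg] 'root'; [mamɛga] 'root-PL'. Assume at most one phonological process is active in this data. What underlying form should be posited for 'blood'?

/ŋɔlov/

The root 'blood' surfaces as [ŋɔlob] and [ŋɔlova], with a stem-final [b] ~ [v] alternation.
But 'fire' keeps [b] in both environments ([naʒab], [naʒaba]), so there is no rule changing /b/ to [v] before the PL suffix.
Therefore /v/ is basic and [b] is derived by word-final hardening (voiced fricatives become stops word-finally).
Hence 'blood' is /ŋɔlov/ underlyingly.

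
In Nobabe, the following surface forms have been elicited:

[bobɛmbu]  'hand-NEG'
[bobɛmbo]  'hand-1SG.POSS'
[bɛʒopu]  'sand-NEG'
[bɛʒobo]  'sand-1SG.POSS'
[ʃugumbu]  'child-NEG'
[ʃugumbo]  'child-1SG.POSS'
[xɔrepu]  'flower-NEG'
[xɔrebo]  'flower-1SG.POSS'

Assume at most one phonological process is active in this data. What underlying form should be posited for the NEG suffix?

The NEG suffix surfaces as [-bu] and [-pu], depending on the final segment of the stem.
By contrast the 1SG.POSS suffix keeps its initial [b] throughout — that segment must be underlying.
So the underlying form is /-pu/, and voiceless stops become voiced after a nasal.

/-pu/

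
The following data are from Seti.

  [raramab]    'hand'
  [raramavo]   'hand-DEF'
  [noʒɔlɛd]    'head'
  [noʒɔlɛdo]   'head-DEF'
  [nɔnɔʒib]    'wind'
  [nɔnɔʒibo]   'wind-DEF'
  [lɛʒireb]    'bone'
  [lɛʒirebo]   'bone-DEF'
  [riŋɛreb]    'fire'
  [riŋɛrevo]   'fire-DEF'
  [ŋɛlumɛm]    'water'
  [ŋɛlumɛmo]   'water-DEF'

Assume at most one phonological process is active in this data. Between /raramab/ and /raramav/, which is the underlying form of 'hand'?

The root 'hand' surfaces as [raramab] and [raramavo], with a stem-final [b] ~ [v] alternation.
If /b/ were underlying and a rule turned it into [v] before the DEF suffix, 'bone' would also alternate; but it has [b] in both [lɛʒireb] and [lɛʒirebo].
The underlying segment must be /v/; voiced fricatives become stops word-finally, yielding [b] there.

/raramav/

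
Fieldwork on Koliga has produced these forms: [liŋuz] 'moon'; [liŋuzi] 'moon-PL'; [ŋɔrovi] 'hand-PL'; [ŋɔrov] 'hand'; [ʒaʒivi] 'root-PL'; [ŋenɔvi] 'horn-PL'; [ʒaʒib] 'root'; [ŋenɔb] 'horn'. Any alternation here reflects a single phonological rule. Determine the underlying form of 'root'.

The root 'root' surfaces as [ʒaʒivi] and [ʒaʒib], with a stem-final [v] ~ [b] alternation.
Compare 'hand', with invariant [v] in [ŋɔrovi] and [ŋɔrov]: an analysis with underlying /v/ and a rule producing [b] in isolation would wrongly predict alternation here too.
The alternation reflects intervocalic spirantization: voiced stops become fricatives between vowels. /b/ is underlying.

/ʒaʒib/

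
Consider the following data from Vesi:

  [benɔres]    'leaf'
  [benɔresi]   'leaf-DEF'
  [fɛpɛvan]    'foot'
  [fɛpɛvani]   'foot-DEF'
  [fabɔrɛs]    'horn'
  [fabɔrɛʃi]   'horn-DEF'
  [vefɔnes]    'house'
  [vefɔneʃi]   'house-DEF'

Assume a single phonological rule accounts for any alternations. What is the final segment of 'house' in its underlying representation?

'house' shows [s] ~ [ʃ] at the end of the stem ([vefɔnes] vs [vefɔneʃi]).
The stem 'leaf' ([benɔres], [benɔresi]) shows [s] unchanged in both environments, so [s] cannot be basic with [ʃ] derived before the DEF suffix.
The underlying segment must be /ʃ/; palato-alveolar /ʃ/ becomes [s] when no front vowel follows, yielding [s] there.

/ʃ/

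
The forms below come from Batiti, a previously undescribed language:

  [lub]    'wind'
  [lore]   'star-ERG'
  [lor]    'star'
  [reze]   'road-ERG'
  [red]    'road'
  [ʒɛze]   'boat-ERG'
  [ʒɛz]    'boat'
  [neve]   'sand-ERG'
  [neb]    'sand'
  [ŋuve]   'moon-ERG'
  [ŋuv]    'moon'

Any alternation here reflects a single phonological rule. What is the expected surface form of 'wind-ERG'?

[luve]

In [neve] and [neb] the final segment of 'sand' alternates: [v] ~ [b].
But 'moon' keeps [v] in both environments ([ŋuve], [ŋuv]), so there is no rule changing /v/ to [b] in isolation.
The underlying segment must be /b/; voiced stops become fricatives between vowels, yielding [v] there.
From [lub] the stem 'wind' is /lub/; between vowels this yields [luve].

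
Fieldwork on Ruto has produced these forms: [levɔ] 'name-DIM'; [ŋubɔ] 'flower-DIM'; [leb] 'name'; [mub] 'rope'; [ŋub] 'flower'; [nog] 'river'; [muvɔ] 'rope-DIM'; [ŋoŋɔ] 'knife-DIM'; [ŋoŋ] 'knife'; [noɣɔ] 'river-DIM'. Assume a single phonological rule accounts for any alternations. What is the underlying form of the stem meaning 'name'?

In [levɔ] and [leb] the final segment of 'name' alternates: [v] ~ [b].
But 'flower' keeps [b] in both environments ([ŋubɔ], [ŋub]), so there is no rule changing /b/ to [v] before the DIM suffix.
So /v/ is underlying, and a rule of word-final hardening — voiced fricatives become stops word-finally — gives [b].
So 'name' = /lev/.

/lev/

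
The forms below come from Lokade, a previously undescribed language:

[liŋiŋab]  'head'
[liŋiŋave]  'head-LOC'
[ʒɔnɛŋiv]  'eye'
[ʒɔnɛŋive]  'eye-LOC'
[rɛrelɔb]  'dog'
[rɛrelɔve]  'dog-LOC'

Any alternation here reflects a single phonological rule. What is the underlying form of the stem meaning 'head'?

'head' shows [b] ~ [v] at the end of the stem ([liŋiŋab] vs [liŋiŋave]).
The stem 'eye' ([ʒɔnɛŋiv], [ʒɔnɛŋive]) shows [v] unchanged in both environments, so [v] cannot be basic with [b] derived in isolation.
The underlying segment must be /b/; voiced stops become fricatives between vowels, yielding [v] there.

/liŋiŋab/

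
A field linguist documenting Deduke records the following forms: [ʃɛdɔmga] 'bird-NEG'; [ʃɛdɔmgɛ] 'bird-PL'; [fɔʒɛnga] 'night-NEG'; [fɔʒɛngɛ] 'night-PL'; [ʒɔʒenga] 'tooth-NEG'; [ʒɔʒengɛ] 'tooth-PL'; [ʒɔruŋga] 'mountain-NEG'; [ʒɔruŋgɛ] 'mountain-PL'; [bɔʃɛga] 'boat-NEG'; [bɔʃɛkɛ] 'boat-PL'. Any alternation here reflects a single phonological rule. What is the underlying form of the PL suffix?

/-kɛ/

The PL suffix surfaces as [-gɛ] and [-kɛ], depending on the final segment of the stem.
The NEG suffix, which begins with [g], is invariant after every stem; so [g] is not altered by any rule here.
So the underlying form is /-kɛ/, and voiceless stops become voiced after a nasal.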